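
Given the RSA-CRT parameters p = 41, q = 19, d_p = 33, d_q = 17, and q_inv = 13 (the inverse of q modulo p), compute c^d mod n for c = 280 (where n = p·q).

53

m₁ = c^(d_p) mod p: c ≡ 34 (mod 41), and 34^33 mod 41 = 12.
m₂ = c^(d_q) mod q: c ≡ 14 (mod 19), and 14^17 mod 19 = 15.
h = q_inv·(m₁ − m₂) mod p = 13·(12 − 15) mod 41 = 2.
m = m₂ + h·q = 15 + 2·19 = 53.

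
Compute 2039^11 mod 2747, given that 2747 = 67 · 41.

Mod 67: 2039 ≡ 29; 29^11 ≡ 37 (mod 67).
Mod 41: 2039 ≡ 30; 30^11 ≡ 24 (mod 41).
Combine by CRT: x ≡ 37 (mod 67), x ≡ 24 (mod 41) ⇒ x ≡ 1377 (mod 2747).

1377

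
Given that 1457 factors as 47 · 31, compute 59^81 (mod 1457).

729

Mod 47: 59 ≡ 12; by Fermat, exponent reduces to 81 mod 46 = 35; 12^35 ≡ 24 (mod 47).
Mod 31: 59 ≡ 28; by Fermat, exponent reduces to 81 mod 30 = 21; 28^21 ≡ 16 (mod 31).
Combine by CRT: x ≡ 24 (mod 47), x ≡ 16 (mod 31) ⇒ x ≡ 729 (mod 1457).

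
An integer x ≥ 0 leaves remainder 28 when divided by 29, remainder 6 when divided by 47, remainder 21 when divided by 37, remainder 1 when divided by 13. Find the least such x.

From x ≡ 28 (mod 29) write x = 28 + 29t. Substituting into x ≡ 6 (mod 47) gives 29t ≡ 25 (mod 47), and since 29⁻¹ ≡ 13 (mod 47), t ≡ 43. Hence x ≡ 28 + 29·43 = 1275 (mod 1363).
From x ≡ 1275 (mod 1363) write x = 1275 + 1363t. Substituting into x ≡ 21 (mod 37) gives 1363t ≡ 4 (mod 37), and since 31⁻¹ ≡ 6 (mod 37), t ≡ 24. Hence x ≡ 1275 + 1363·24 = 33987 (mod 50431).
From x ≡ 33987 (mod 50431) write x = 33987 + 50431t. Substituting into x ≡ 1 (mod 13) gives 50431t ≡ 9 (mod 13), and since 4⁻¹ ≡ 10 (mod 13), t ≡ 12. Hence x ≡ 33987 + 50431·12 = 639159 (mod 655603).

639159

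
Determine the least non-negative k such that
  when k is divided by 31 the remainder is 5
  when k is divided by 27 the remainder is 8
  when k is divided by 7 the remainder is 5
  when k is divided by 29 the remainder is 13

141272

The moduli are pairwise coprime; N = 31·27·7·29 = 169911.
N/31 = 5481; 5481 ≡ 25 (mod 31); 25·5 ≡ 1, so inverse 5.
N/27 = 6293; 6293 ≡ 2 (mod 27); 2·14 ≡ 1, so inverse 14.
N/7 = 24273; 24273 ≡ 4 (mod 7); 4·2 ≡ 1, so inverse 2.
N/29 = 5859; 5859 ≡ 1 (mod 29), inverse 1.
k ≡ 5·5481·5 + 8·6293·14 + 5·24273·2 + 13·5859·1 = 1160738.
1160738 mod 169911 = 141272.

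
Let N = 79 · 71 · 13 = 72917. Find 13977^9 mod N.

Mod 79: 13977 ≡ 73; 73^9 ≡ 18 (mod 79).
Mod 71: 13977 ≡ 61; 61^9 ≡ 68 (mod 71).
Mod 13: 13977 ≡ 2; 2^9 ≡ 5 (mod 13).
Combine by CRT: x ≡ 18 (mod 79), x ≡ 68 (mod 71), x ≡ 5 (mod 13) ⇒ x ≡ 52395 (mod 72917).

52395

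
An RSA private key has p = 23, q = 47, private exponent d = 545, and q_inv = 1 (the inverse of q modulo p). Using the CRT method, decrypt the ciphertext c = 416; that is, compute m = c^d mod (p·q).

d_p = d mod (p−1) = 545 mod 22 = 17; d_q = d mod (q−1) = 39.
m₁ = c^(d_p) mod p: c ≡ 2 (mod 23), and 2^17 mod 23 = 18.
m₂ = c^(d_q) mod q: c ≡ 40 (mod 47), and 40^39 mod 47 = 26.
h = q_inv·(m₁ − m₂) mod p = 1·(18 − 26) mod 23 = 15.
m = m₂ + h·q = 26 + 15·47 = 731.

731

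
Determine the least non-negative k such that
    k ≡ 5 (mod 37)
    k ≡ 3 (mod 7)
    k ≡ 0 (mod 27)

The moduli are pairwise coprime; N = 37·7·27 = 6993.
N/37 = 189; 189 ≡ 4 (mod 37); 4·28 ≡ 1, so inverse 28.
N/7 = 999; 999 ≡ 5 (mod 7); 5·3 ≡ 1, so inverse 3.
N/27 = 259; 259 ≡ 16 (mod 27); 16·22 ≡ 1, so inverse 22.
k ≡ 5·189·28 + 3·999·3 + 0·259·22 = 35451.
35451 mod 6993 = 486.

486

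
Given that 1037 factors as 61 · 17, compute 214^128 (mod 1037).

Mod 61: 214 ≡ 31; by Fermat, exponent reduces to 128 mod 60 = 8; 31^8 ≡ 56 (mod 61).
Mod 17: 214 ≡ 10; since 16 | 128, by Fermat 10^128 ≡ 1 (mod 17).
Combine by CRT: x ≡ 56 (mod 61), x ≡ 1 (mod 17) ⇒ x ≡ 239 (mod 1037).

239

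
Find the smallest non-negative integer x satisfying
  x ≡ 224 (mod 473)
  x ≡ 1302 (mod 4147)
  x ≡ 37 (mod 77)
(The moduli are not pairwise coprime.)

gcd(473, 4147) = 11 and 11 | (1302 − 224), so the pair is consistent; merging gives x ≡ 113271 (mod 178321), where 178321 = lcm(473, 4147).
gcd(178321, 77) = 11 and 11 | (37 − 113271), so the pair is consistent; merging gives x ≡ 826555 (mod 1248247), where 1248247 = lcm(178321, 77).
The solution is unique modulo lcm(473, 4147, 77) = 1248247.

826555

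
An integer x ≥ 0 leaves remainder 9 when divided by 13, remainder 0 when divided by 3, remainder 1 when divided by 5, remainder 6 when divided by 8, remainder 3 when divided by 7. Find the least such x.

6366

The moduli are pairwise coprime; N = 13·3·5·8·7 = 10920.
N/13 = 840; 840 ≡ 8 (mod 13); 8·5 ≡ 1, so inverse 5.
N/3 = 3640; 3640 ≡ 1 (mod 3), inverse 1.
N/5 = 2184; 2184 ≡ 4 (mod 5); 4·4 ≡ 1, so inverse 4.
N/8 = 1365; 1365 ≡ 5 (mod 8); 5·5 ≡ 1, so inverse 5.
N/7 = 1560; 1560 ≡ 6 (mod 7); 6·6 ≡ 1, so inverse 6.
x ≡ 9·840·5 + 0·3640·1 + 1·2184·4 + 6·1365·5 + 3·1560·6 = 115566.
115566 mod 10920 = 6366.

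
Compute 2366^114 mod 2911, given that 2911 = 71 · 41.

2304

Mod 71: 2366 ≡ 23; by Fermat, exponent reduces to 114 mod 70 = 44; 23^44 ≡ 32 (mod 71).
Mod 41: 2366 ≡ 29; by Fermat, exponent reduces to 114 mod 40 = 34; 29^34 ≡ 8 (mod 41).
Combine by CRT: x ≡ 32 (mod 71), x ≡ 8 (mod 41) ⇒ x ≡ 2304 (mod 2911).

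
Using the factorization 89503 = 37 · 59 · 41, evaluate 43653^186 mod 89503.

Mod 37: 43653 ≡ 30; by Fermat, exponent reduces to 186 mod 36 = 6; 30^6 ≡ 26 (mod 37).
Mod 59: 43653 ≡ 52; by Fermat, exponent reduces to 186 mod 58 = 12; 52^12 ≡ 9 (mod 59).
Mod 41: 43653 ≡ 29; by Fermat, exponent reduces to 186 mod 40 = 26; 29^26 ≡ 5 (mod 41).
Combine by CRT: x ≡ 26 (mod 37), x ≡ 9 (mod 59), x ≡ 5 (mod 41) ⇒ x ≡ 5909 (mod 89503).

5909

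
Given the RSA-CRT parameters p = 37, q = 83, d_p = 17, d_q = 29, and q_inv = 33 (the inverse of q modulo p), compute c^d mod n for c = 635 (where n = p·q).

1042

m₁ = c^(d_p) mod p: c ≡ 6 (mod 37), and 6^17 mod 37 = 6.
m₂ = c^(d_q) mod q: c ≡ 54 (mod 83), and 54^29 mod 83 = 46.
h = q_inv·(m₁ − m₂) mod p = 33·(6 − 46) mod 37 = 12.
m = m₂ + h·q = 46 + 12·83 = 1042.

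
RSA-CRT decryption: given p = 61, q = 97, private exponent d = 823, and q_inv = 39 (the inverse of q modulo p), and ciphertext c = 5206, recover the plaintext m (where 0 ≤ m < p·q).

d_p = d mod (p−1) = 823 mod 60 = 43; d_q = d mod (q−1) = 55.
m₁ = c^(d_p) mod p: c ≡ 21 (mod 61), and 21^43 mod 61 = 40.
m₂ = c^(d_q) mod q: c ≡ 65 (mod 97), and 65^55 mod 97 = 11.
h = q_inv·(m₁ − m₂) mod p = 39·(40 − 11) mod 61 = 33.
m = m₂ + h·q = 11 + 33·97 = 3212.

3212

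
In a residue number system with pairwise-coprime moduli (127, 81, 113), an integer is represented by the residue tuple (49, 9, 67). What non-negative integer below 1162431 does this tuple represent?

The moduli are pairwise coprime; N = 127·81·113 = 1162431.
N/127 = 9153; 9153 ≡ 9 (mod 127); 9·113 ≡ 1, so inverse 113.
N/81 = 14351; 14351 ≡ 14 (mod 81); 14·29 ≡ 1, so inverse 29.
N/113 = 10287; 10287 ≡ 4 (mod 113); 4·85 ≡ 1, so inverse 85.
x ≡ 49·9153·113 + 9·14351·29 + 67·10287·85 = 113010237.
113010237 mod 1162431 = 254430.

254430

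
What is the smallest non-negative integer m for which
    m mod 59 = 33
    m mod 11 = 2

From m ≡ 33 (mod 59) write m = 33 + 59t. Substituting into m ≡ 2 (mod 11) gives 59t ≡ 2 (mod 11), and since 4⁻¹ ≡ 3 (mod 11), t ≡ 6. Hence m ≡ 33 + 59·6 = 387 (mod 649).

387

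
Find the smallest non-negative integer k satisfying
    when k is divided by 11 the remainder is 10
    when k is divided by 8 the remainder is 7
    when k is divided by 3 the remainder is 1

The moduli are pairwise coprime; N = 11·8·3 = 264.
N/11 = 24; 24 ≡ 2 (mod 11); 2·6 ≡ 1, so inverse 6.
N/8 = 33; 33 ≡ 1 (mod 8), inverse 1.
N/3 = 88; 88 ≡ 1 (mod 3), inverse 1.
k ≡ 10·24·6 + 7·33·1 + 1·88·1 = 1759.
1759 mod 264 = 175.

175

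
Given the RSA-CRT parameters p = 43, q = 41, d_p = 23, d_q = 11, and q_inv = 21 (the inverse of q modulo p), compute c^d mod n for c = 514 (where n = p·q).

950

m₁ = c^(d_p) mod p: c ≡ 41 (mod 43), and 41^23 mod 43 = 4.
m₂ = c^(d_q) mod q: c ≡ 22 (mod 41), and 22^11 mod 41 = 7.
h = q_inv·(m₁ − m₂) mod p = 21·(4 − 7) mod 43 = 23.
m = m₂ + h·q = 7 + 23·41 = 950.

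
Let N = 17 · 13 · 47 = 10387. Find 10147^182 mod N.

Mod 17: 10147 ≡ 15; by Fermat, exponent reduces to 182 mod 16 = 6; 15^6 ≡ 13 (mod 17).
Mod 13: 10147 ≡ 7; by Fermat, exponent reduces to 182 mod 12 = 2; 7^2 ≡ 10 (mod 13).
Mod 47: 10147 ≡ 42; by Fermat, exponent reduces to 182 mod 46 = 44; 42^44 ≡ 32 (mod 47).
Combine by CRT: x ≡ 13 (mod 17), x ≡ 10 (mod 13), x ≡ 32 (mod 47) ⇒ x ≡ 5249 (mod 10387).

5249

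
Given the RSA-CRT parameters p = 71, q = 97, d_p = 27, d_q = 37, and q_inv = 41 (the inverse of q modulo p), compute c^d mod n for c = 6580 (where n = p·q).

m₁ = c^(d_p) mod p: c ≡ 48 (mod 71), and 48^27 mod 71 = 37.
m₂ = c^(d_q) mod q: c ≡ 81 (mod 97), and 81^37 mod 97 = 81.
h = q_inv·(m₁ − m₂) mod p = 41·(37 − 81) mod 71 = 42.
m = m₂ + h·q = 81 + 42·97 = 4155.

4155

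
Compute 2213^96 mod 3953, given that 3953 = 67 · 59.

Mod 67: 2213 ≡ 2; by Fermat, exponent reduces to 96 mod 66 = 30; 2^30 ≡ 25 (mod 67).
Mod 59: 2213 ≡ 30; by Fermat, exponent reduces to 96 mod 58 = 38; 30^38 ≡ 28 (mod 59).
Combine by CRT: x ≡ 25 (mod 67), x ≡ 28 (mod 59) ⇒ x ≡ 3509 (mod 3953).

3509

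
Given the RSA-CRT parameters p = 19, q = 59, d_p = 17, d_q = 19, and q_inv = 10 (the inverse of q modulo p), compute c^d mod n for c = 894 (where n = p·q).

m₁ = c^(d_p) mod p: c ≡ 1 (mod 19), and 1^17 mod 19 = 1.
m₂ = c^(d_q) mod q: c ≡ 9 (mod 59), and 9^19 mod 59 = 36.
h = q_inv·(m₁ − m₂) mod p = 10·(1 − 36) mod 19 = 11.
m = m₂ + h·q = 36 + 11·59 = 685.

685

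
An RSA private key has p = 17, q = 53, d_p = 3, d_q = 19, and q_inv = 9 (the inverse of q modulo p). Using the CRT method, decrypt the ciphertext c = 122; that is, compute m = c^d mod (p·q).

384

m₁ = c^(d_p) mod p: c ≡ 3 (mod 17), and 3^3 mod 17 = 10.
m₂ = c^(d_q) mod q: c ≡ 16 (mod 53), and 16^19 mod 53 = 13.
h = q_inv·(m₁ − m₂) mod p = 9·(10 − 13) mod 17 = 7.
m = m₂ + h·q = 13 + 7·53 = 384.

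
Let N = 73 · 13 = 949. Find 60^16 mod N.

586

Mod 73: 60 ≡ 60; 60^16 ≡ 2 (mod 73).
Mod 13: 60 ≡ 8; by Fermat, exponent reduces to 16 mod 12 = 4; 8^4 ≡ 1 (mod 13).
Combine by CRT: x ≡ 2 (mod 73), x ≡ 1 (mod 13) ⇒ x ≡ 586 (mod 949).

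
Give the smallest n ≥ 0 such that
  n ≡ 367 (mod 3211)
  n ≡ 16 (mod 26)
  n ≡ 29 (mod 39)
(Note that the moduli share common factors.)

gcd(3211, 26) = 13 and 13 | (16 − 367), so the pair is consistent; merging gives n ≡ 3578 (mod 6422), where 6422 = lcm(3211, 26).
gcd(6422, 39) = 13 and 13 | (29 − 3578), so the pair is consistent; merging gives n ≡ 3578 (mod 19266), where 19266 = lcm(6422, 39).
The solution is unique modulo lcm(3211, 26, 39) = 19266.

3578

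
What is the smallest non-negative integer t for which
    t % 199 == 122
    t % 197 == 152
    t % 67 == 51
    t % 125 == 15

The moduli are pairwise coprime; N = 199·197·67·125 = 328325125.
N/199 = 1649875; 1649875 ≡ 165 (mod 199); 165·158 ≡ 1, so inverse 158.
N/197 = 1666625; 1666625 ≡ 5 (mod 197); 5·79 ≡ 1, so inverse 79.
N/67 = 4900375; 4900375 ≡ 62 (mod 67); 62·40 ≡ 1, so inverse 40.
N/125 = 2626601; 2626601 ≡ 101 (mod 125); 101·26 ≡ 1, so inverse 26.
t ≡ 122·1649875·158 + 152·1666625·79 + 51·4900375·40 + 15·2626601·26 = 62836962890.
62836962890 mod 328325125 = 126864015.

126864015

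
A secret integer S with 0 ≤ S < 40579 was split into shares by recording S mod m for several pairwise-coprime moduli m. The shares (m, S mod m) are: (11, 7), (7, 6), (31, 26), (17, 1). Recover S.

The moduli are pairwise coprime; N = 11·7·31·17 = 40579.
N/11 = 3689; 3689 ≡ 4 (mod 11); 4·3 ≡ 1, so inverse 3.
N/7 = 5797; 5797 ≡ 1 (mod 7), inverse 1.
N/31 = 1309; 1309 ≡ 7 (mod 31); 7·9 ≡ 1, so inverse 9.
N/17 = 2387; 2387 ≡ 7 (mod 17); 7·5 ≡ 1, so inverse 5.
S ≡ 7·3689·3 + 6·5797·1 + 26·1309·9 + 1·2387·5 = 430492.
430492 mod 40579 = 24702.

24702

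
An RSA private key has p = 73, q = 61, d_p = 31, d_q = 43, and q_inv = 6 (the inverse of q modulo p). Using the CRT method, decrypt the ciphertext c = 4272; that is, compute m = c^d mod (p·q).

2605

m₁ = c^(d_p) mod p: c ≡ 38 (mod 73), and 38^31 mod 73 = 50.
m₂ = c^(d_q) mod q: c ≡ 2 (mod 61), and 2^43 mod 61 = 43.
h = q_inv·(m₁ − m₂) mod p = 6·(50 − 43) mod 73 = 42.
m = m₂ + h·q = 43 + 42·61 = 2605.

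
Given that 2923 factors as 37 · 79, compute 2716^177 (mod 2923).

2160

Mod 37: 2716 ≡ 15; by Fermat, exponent reduces to 177 mod 36 = 33; 15^33 ≡ 14 (mod 37).
Mod 79: 2716 ≡ 30; by Fermat, exponent reduces to 177 mod 78 = 21; 30^21 ≡ 27 (mod 79).
Combine by CRT: x ≡ 14 (mod 37), x ≡ 27 (mod 79) ⇒ x ≡ 2160 (mod 2923).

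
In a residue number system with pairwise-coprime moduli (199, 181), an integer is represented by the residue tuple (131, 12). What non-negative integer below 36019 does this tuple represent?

20827

From x ≡ 131 (mod 199) write x = 131 + 199t. Substituting into x ≡ 12 (mod 181) gives 199t ≡ 62 (mod 181), and since 18⁻¹ ≡ 171 (mod 181), t ≡ 104. Hence x ≡ 131 + 199·104 = 20827 (mod 36019).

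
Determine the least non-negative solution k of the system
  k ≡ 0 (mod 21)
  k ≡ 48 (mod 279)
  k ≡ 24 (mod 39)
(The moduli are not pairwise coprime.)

gcd(21, 279) = 3 and 3 | (48 − 0), so the pair is consistent; merging gives k ≡ 1722 (mod 1953), where 1953 = lcm(21, 279).
gcd(1953, 39) = 3 and 3 | (24 − 1722), so the pair is consistent; merging gives k ≡ 13440 (mod 25389), where 25389 = lcm(1953, 39).
The solution is unique modulo lcm(21, 279, 39) = 25389.

13440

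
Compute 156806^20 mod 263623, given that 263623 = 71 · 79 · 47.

39655

Mod 71: 156806 ≡ 38; 38^20 ≡ 37 (mod 71).
Mod 79: 156806 ≡ 70; 70^20 ≡ 76 (mod 79).
Mod 47: 156806 ≡ 14; 14^20 ≡ 34 (mod 47).
Combine by CRT: x ≡ 37 (mod 71), x ≡ 76 (mod 79), x ≡ 34 (mod 47) ⇒ x ≡ 39655 (mod 263623).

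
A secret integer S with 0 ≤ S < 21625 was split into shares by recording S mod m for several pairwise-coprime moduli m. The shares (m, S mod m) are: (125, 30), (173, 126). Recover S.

21405

From S ≡ 30 (mod 125) write S = 30 + 125t. Substituting into S ≡ 126 (mod 173) gives 125t ≡ 96 (mod 173), and since 125⁻¹ ≡ 18 (mod 173), t ≡ 171. Hence S ≡ 30 + 125·171 = 21405 (mod 21625).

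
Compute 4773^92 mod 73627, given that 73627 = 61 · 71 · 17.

21880

Mod 61: 4773 ≡ 15; by Fermat, exponent reduces to 92 mod 60 = 32; 15^32 ≡ 42 (mod 61).
Mod 71: 4773 ≡ 16; by Fermat, exponent reduces to 92 mod 70 = 22; 16^22 ≡ 12 (mod 71).
Mod 17: 4773 ≡ 13; by Fermat, exponent reduces to 92 mod 16 = 12; 13^12 ≡ 1 (mod 17).
Combine by CRT: x ≡ 42 (mod 61), x ≡ 12 (mod 71), x ≡ 1 (mod 17) ⇒ x ≡ 21880 (mod 73627).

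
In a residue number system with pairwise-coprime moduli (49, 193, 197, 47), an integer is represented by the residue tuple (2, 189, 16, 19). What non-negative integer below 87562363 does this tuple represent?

The moduli are pairwise coprime; N = 49·193·197·47 = 87562363.
N/49 = 1786987; 1786987 ≡ 6 (mod 49); 6·41 ≡ 1, so inverse 41.
N/193 = 453691; 453691 ≡ 141 (mod 193); 141·167 ≡ 1, so inverse 167.
N/197 = 444479; 444479 ≡ 47 (mod 197); 47·109 ≡ 1, so inverse 109.
N/47 = 1863029; 1863029 ≡ 43 (mod 47); 43·35 ≡ 1, so inverse 35.
x ≡ 2·1786987·41 + 189·453691·167 + 16·444479·109 + 19·1863029·35 = 16480467628.
16480467628 mod 87562363 = 18743384.

18743384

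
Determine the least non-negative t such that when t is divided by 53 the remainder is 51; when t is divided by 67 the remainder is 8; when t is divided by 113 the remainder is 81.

374337

From t ≡ 51 (mod 53) write t = 51 + 53s. Substituting into t ≡ 8 (mod 67) gives 53s ≡ 24 (mod 67), and since 53⁻¹ ≡ 43 (mod 67), s ≡ 27. Hence t ≡ 51 + 53·27 = 1482 (mod 3551).
From t ≡ 1482 (mod 3551) write t = 1482 + 3551s. Substituting into t ≡ 81 (mod 113) gives 3551s ≡ 68 (mod 113), and since 48⁻¹ ≡ 73 (mod 113), s ≡ 105. Hence t ≡ 1482 + 3551·105 = 374337 (mod 401263).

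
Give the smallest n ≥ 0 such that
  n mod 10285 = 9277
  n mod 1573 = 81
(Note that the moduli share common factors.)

50417

gcd(10285, 1573) = 121 and 121 | (81 − 9277), so the pair is consistent; merging gives n ≡ 50417 (mod 133705), where 133705 = lcm(10285, 1573).
The solution is unique modulo lcm(10285, 1573) = 133705.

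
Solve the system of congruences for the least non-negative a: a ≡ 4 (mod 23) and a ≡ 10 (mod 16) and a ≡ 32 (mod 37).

The moduli are pairwise coprime; N = 23·16·37 = 13616.
N/23 = 592; 592 ≡ 17 (mod 23); 17·19 ≡ 1, so inverse 19.
N/16 = 851; 851 ≡ 3 (mod 16); 3·11 ≡ 1, so inverse 11.
N/37 = 368; 368 ≡ 35 (mod 37); 35·18 ≡ 1, so inverse 18.
a ≡ 4·592·19 + 10·851·11 + 32·368·18 = 350570.
350570 mod 13616 = 10170.

10170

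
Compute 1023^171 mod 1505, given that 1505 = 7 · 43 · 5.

862

Mod 7: 1023 ≡ 1; by Fermat, exponent reduces to 171 mod 6 = 3; 1^3 ≡ 1 (mod 7).
Mod 43: 1023 ≡ 34; by Fermat, exponent reduces to 171 mod 42 = 3; 34^3 ≡ 2 (mod 43).
Mod 5: 1023 ≡ 3; by Fermat, exponent reduces to 171 mod 4 = 3; 3^3 ≡ 2 (mod 5).
Combine by CRT: x ≡ 1 (mod 7), x ≡ 2 (mod 43), x ≡ 2 (mod 5) ⇒ x ≡ 862 (mod 1505).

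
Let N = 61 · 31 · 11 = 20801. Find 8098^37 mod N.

19620

Mod 61: 8098 ≡ 46; 46^37 ≡ 39 (mod 61).
Mod 31: 8098 ≡ 7; by Fermat, exponent reduces to 37 mod 30 = 7; 7^7 ≡ 28 (mod 31).
Mod 11: 8098 ≡ 2; by Fermat, exponent reduces to 37 mod 10 = 7; 2^7 ≡ 7 (mod 11).
Combine by CRT: x ≡ 39 (mod 61), x ≡ 28 (mod 31), x ≡ 7 (mod 11) ⇒ x ≡ 19620 (mod 20801).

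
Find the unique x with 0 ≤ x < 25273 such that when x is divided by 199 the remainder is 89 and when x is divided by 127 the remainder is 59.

23173

From x ≡ 89 (mod 199) write x = 89 + 199t. Substituting into x ≡ 59 (mod 127) gives 199t ≡ 97 (mod 127), and since 72⁻¹ ≡ 30 (mod 127), t ≡ 116. Hence x ≡ 89 + 199·116 = 23173 (mod 25273).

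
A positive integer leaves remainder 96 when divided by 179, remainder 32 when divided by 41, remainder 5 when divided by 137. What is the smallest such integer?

314420

Combine the congruences pairwise.
From x ≡ 96 (mod 179) write x = 96 + 179t. Substituting into x ≡ 32 (mod 41) gives 179t ≡ 18 (mod 41), and since 15⁻¹ ≡ 11 (mod 41), t ≡ 34. Hence x ≡ 96 + 179·34 = 6182 (mod 7339).
From x ≡ 6182 (mod 7339) write x = 6182 + 7339t. Substituting into x ≡ 5 (mod 137) gives 7339t ≡ 125 (mod 137), and since 78⁻¹ ≡ 65 (mod 137), t ≡ 42. Hence x ≡ 6182 + 7339·42 = 314420 (mod 1005443).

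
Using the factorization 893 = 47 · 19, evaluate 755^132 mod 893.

Mod 47: 755 ≡ 3; by Fermat, exponent reduces to 132 mod 46 = 40; 3^40 ≡ 2 (mod 47).
Mod 19: 755 ≡ 14; by Fermat, exponent reduces to 132 mod 18 = 6; 14^6 ≡ 7 (mod 19).
Combine by CRT: x ≡ 2 (mod 47), x ≡ 7 (mod 19) ⇒ x ≡ 425 (mod 893).

425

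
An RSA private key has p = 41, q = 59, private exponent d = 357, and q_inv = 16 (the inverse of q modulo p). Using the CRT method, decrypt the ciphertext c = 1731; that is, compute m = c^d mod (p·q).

d_p = d mod (p−1) = 357 mod 40 = 37; d_q = d mod (q−1) = 9.
m₁ = c^(d_p) mod p: c ≡ 9 (mod 41), and 9^37 mod 41 = 9.
m₂ = c^(d_q) mod q: c ≡ 20 (mod 59), and 20^9 mod 59 = 41.
h = q_inv·(m₁ − m₂) mod p = 16·(9 − 41) mod 41 = 21.
m = m₂ + h·q = 41 + 21·59 = 1280.

1280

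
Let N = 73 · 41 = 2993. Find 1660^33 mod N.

487

Mod 73: 1660 ≡ 54; 54^33 ≡ 49 (mod 73).
Mod 41: 1660 ≡ 20; 20^33 ≡ 36 (mod 41).
Combine by CRT: x ≡ 49 (mod 73), x ≡ 36 (mod 41) ⇒ x ≡ 487 (mod 2993).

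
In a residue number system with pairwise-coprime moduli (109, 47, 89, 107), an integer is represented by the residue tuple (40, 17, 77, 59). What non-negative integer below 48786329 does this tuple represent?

From x ≡ 40 (mod 109) write x = 40 + 109t. Substituting into x ≡ 17 (mod 47) gives 109t ≡ 24 (mod 47), and since 15⁻¹ ≡ 22 (mod 47), t ≡ 11. Hence x ≡ 40 + 109·11 = 1239 (mod 5123).
From x ≡ 1239 (mod 5123) write x = 1239 + 5123t. Substituting into x ≡ 77 (mod 89) gives 5123t ≡ 84 (mod 89), and since 50⁻¹ ≡ 73 (mod 89), t ≡ 80. Hence x ≡ 1239 + 5123·80 = 411079 (mod 455947).
From x ≡ 411079 (mod 455947) write x = 411079 + 455947t. Substituting into x ≡ 59 (mod 107) gives 455947t ≡ 74 (mod 107), and since 20⁻¹ ≡ 91 (mod 107), t ≡ 100. Hence x ≡ 411079 + 455947·100 = 46005779 (mod 48786329).

46005779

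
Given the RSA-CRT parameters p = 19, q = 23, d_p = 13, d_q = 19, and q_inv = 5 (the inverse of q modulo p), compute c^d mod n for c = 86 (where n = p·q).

m₁ = c^(d_p) mod p: c ≡ 10 (mod 19), and 10^13 mod 19 = 13.
m₂ = c^(d_q) mod q: c ≡ 17 (mod 23), and 17^19 mod 23 = 5.
h = q_inv·(m₁ − m₂) mod p = 5·(13 − 5) mod 19 = 2.
m = m₂ + h·q = 5 + 2·23 = 51.

51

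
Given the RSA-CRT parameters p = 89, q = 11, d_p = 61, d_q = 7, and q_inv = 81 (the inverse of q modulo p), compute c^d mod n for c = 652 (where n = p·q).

m₁ = c^(d_p) mod p: c ≡ 29 (mod 89), and 29^61 mod 89 = 70.
m₂ = c^(d_q) mod q: c ≡ 3 (mod 11), and 3^7 mod 11 = 9.
h = q_inv·(m₁ − m₂) mod p = 81·(70 − 9) mod 89 = 46.
m = m₂ + h·q = 9 + 46·11 = 515.

515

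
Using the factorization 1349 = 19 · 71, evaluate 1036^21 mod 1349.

Mod 19: 1036 ≡ 10; by Fermat, exponent reduces to 21 mod 18 = 3; 10^3 ≡ 12 (mod 19).
Mod 71: 1036 ≡ 42; 42^21 ≡ 66 (mod 71).
Combine by CRT: x ≡ 12 (mod 19), x ≡ 66 (mod 71) ⇒ x ≡ 563 (mod 1349).

563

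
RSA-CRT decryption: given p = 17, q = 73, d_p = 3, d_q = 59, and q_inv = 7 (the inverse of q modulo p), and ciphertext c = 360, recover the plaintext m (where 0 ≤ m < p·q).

m₁ = c^(d_p) mod p: c ≡ 3 (mod 17), and 3^3 mod 17 = 10.
m₂ = c^(d_q) mod q: c ≡ 68 (mod 73), and 68^59 mod 73 = 60.
h = q_inv·(m₁ − m₂) mod p = 7·(10 − 60) mod 17 = 7.
m = m₂ + h·q = 60 + 7·73 = 571.

571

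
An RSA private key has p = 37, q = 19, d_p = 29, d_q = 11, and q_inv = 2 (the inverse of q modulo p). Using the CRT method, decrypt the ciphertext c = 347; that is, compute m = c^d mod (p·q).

m₁ = c^(d_p) mod p: c ≡ 14 (mod 37), and 14^29 mod 37 = 29.
m₂ = c^(d_q) mod q: c ≡ 5 (mod 19), and 5^11 mod 19 = 6.
h = q_inv·(m₁ − m₂) mod p = 2·(29 − 6) mod 37 = 9.
m = m₂ + h·q = 6 + 9·19 = 177.

177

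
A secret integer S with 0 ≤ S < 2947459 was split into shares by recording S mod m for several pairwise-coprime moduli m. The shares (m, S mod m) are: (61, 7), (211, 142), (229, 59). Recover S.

From S ≡ 7 (mod 61) write S = 7 + 61t. Substituting into S ≡ 142 (mod 211) gives 61t ≡ 135 (mod 211), and since 61⁻¹ ≡ 128 (mod 211), t ≡ 189. Hence S ≡ 7 + 61·189 = 11536 (mod 12871).
From S ≡ 11536 (mod 12871) write S = 11536 + 12871t. Substituting into S ≡ 59 (mod 229) gives 12871t ≡ 202 (mod 229), and since 47⁻¹ ≡ 39 (mod 229), t ≡ 92. Hence S ≡ 11536 + 12871·92 = 1195668 (mod 2947459).

1195668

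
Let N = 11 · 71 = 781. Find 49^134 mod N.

515

Mod 11: 49 ≡ 5; by Fermat, exponent reduces to 134 mod 10 = 4; 5^4 ≡ 9 (mod 11).
Mod 71: 49 ≡ 49; by Fermat, exponent reduces to 134 mod 70 = 64; 49^64 ≡ 18 (mod 71).
Combine by CRT: x ≡ 9 (mod 11), x ≡ 18 (mod 71) ⇒ x ≡ 515 (mod 781).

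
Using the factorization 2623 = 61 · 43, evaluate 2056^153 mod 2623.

403

Mod 61: 2056 ≡ 43; by Fermat, exponent reduces to 153 mod 60 = 33; 43^33 ≡ 37 (mod 61).
Mod 43: 2056 ≡ 35; by Fermat, exponent reduces to 153 mod 42 = 27; 35^27 ≡ 16 (mod 43).
Combine by CRT: x ≡ 37 (mod 61), x ≡ 16 (mod 43) ⇒ x ≡ 403 (mod 2623).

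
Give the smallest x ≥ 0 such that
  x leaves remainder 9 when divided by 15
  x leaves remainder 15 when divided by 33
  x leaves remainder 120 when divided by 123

gcd(15, 33) = 3 and 3 | (15 − 9), so the pair is consistent; merging gives x ≡ 114 (mod 165), where 165 = lcm(15, 33).
gcd(165, 123) = 3 and 3 | (120 − 114), so the pair is consistent; merging gives x ≡ 1104 (mod 6765), where 6765 = lcm(165, 123).
The solution is unique modulo lcm(15, 33, 123) = 6765.

1104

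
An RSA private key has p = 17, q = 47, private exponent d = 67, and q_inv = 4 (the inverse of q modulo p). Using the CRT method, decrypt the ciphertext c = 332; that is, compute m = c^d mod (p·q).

d_p = d mod (p−1) = 67 mod 16 = 3; d_q = d mod (q−1) = 21.
m₁ = c^(d_p) mod p: c ≡ 9 (mod 17), and 9^3 mod 17 = 15.
m₂ = c^(d_q) mod q: c ≡ 3 (mod 47), and 3^21 mod 47 = 21.
h = q_inv·(m₁ − m₂) mod p = 4·(15 − 21) mod 17 = 10.
m = m₂ + h·q = 21 + 10·47 = 491.

491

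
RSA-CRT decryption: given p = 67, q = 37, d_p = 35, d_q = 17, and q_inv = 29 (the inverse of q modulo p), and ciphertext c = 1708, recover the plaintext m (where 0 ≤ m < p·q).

1893

m₁ = c^(d_p) mod p: c ≡ 33 (mod 67), and 33^35 mod 67 = 17.
m₂ = c^(d_q) mod q: c ≡ 6 (mod 37), and 6^17 mod 37 = 6.
h = q_inv·(m₁ − m₂) mod p = 29·(17 − 6) mod 67 = 51.
m = m₂ + h·q = 6 + 51·37 = 1893.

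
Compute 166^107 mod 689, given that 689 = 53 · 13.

290

Mod 53: 166 ≡ 7; by Fermat, exponent reduces to 107 mod 52 = 3; 7^3 ≡ 25 (mod 53).
Mod 13: 166 ≡ 10; by Fermat, exponent reduces to 107 mod 12 = 11; 10^11 ≡ 4 (mod 13).
Combine by CRT: x ≡ 25 (mod 53), x ≡ 4 (mod 13) ⇒ x ≡ 290 (mod 689).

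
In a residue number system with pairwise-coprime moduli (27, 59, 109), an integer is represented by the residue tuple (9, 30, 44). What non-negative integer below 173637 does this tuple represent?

The moduli are pairwise coprime; N = 27·59·109 = 173637.
N/27 = 6431; 6431 ≡ 5 (mod 27); 5·11 ≡ 1, so inverse 11.
N/59 = 2943; 2943 ≡ 52 (mod 59); 52·42 ≡ 1, so inverse 42.
N/109 = 1593; 1593 ≡ 67 (mod 109); 67·96 ≡ 1, so inverse 96.
x ≡ 9·6431·11 + 30·2943·42 + 44·1593·96 = 11073681.
11073681 mod 173637 = 134550.

134550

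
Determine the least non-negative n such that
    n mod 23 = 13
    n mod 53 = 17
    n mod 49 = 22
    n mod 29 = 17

The moduli are pairwise coprime; M = 23·53·49·29 = 1732199.
M/23 = 75313; 75313 ≡ 11 (mod 23); 11·21 ≡ 1, so inverse 21.
M/53 = 32683; 32683 ≡ 35 (mod 53); 35·50 ≡ 1, so inverse 50.
M/49 = 35351; 35351 ≡ 22 (mod 49); 22·29 ≡ 1, so inverse 29.
M/29 = 59731; 59731 ≡ 20 (mod 29); 20·16 ≡ 1, so inverse 16.
n ≡ 13·75313·21 + 17·32683·50 + 22·35351·29 + 17·59731·16 = 87141769.
87141769 mod 1732199 = 531819.

531819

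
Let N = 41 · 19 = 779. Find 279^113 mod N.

Mod 41: 279 ≡ 33; by Fermat, exponent reduces to 113 mod 40 = 33; 33^33 ≡ 20 (mod 41).
Mod 19: 279 ≡ 13; by Fermat, exponent reduces to 113 mod 18 = 5; 13^5 ≡ 14 (mod 19).
Combine by CRT: x ≡ 20 (mod 41), x ≡ 14 (mod 19) ⇒ x ≡ 717 (mod 779).

717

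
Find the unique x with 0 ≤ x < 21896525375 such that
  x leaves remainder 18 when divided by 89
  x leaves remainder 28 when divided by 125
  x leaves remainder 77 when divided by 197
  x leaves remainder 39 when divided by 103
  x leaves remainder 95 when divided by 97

Combine the congruences pairwise.
From x ≡ 18 (mod 89) write x = 18 + 89t. Substituting into x ≡ 28 (mod 125) gives 89t ≡ 10 (mod 125), and since 89⁻¹ ≡ 59 (mod 125), t ≡ 90. Hence x ≡ 18 + 89·90 = 8028 (mod 11125).
From x ≡ 8028 (mod 11125) write x = 8028 + 11125t. Substituting into x ≡ 77 (mod 197) gives 11125t ≡ 126 (mod 197), and since 93⁻¹ ≡ 161 (mod 197), t ≡ 192. Hence x ≡ 8028 + 11125·192 = 2144028 (mod 2191625).
From x ≡ 2144028 (mod 2191625) write x = 2144028 + 2191625t. Substituting into x ≡ 39 (mod 103) gives 2191625t ≡ 59 (mod 103), and since 94⁻¹ ≡ 80 (mod 103), t ≡ 85. Hence x ≡ 2144028 + 2191625·85 = 188432153 (mod 225737375).
From x ≡ 188432153 (mod 225737375) write x = 188432153 + 225737375t. Substituting into x ≡ 95 (mod 97) gives 225737375t ≡ 45 (mod 97), and since 42⁻¹ ≡ 67 (mod 97), t ≡ 8. Hence x ≡ 188432153 + 225737375·8 = 1994331153 (mod 21896525375).

1994331153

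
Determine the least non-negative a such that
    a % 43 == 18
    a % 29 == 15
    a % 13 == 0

4017

From a ≡ 18 (mod 43) write a = 18 + 43t. Substituting into a ≡ 15 (mod 29) gives 43t ≡ 26 (mod 29), and since 14⁻¹ ≡ 27 (mod 29), t ≡ 6. Hence a ≡ 18 + 43·6 = 276 (mod 1247).
From a ≡ 276 (mod 1247) write a = 276 + 1247t. Substituting into a ≡ 0 (mod 13) gives 1247t ≡ 10 (mod 13), and since 12⁻¹ ≡ 12 (mod 13), t ≡ 3. Hence a ≡ 276 + 1247·3 = 4017 (mod 16211).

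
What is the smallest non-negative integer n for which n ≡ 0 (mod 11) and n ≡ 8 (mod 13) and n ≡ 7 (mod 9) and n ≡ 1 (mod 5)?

The moduli are pairwise coprime; M = 11·13·9·5 = 6435.
M/11 = 585; 585 ≡ 2 (mod 11); 2·6 ≡ 1, so inverse 6.
M/13 = 495; 495 ≡ 1 (mod 13), inverse 1.
M/9 = 715; 715 ≡ 4 (mod 9); 4·7 ≡ 1, so inverse 7.
M/5 = 1287; 1287 ≡ 2 (mod 5); 2·3 ≡ 1, so inverse 3.
n ≡ 0·585·6 + 8·495·1 + 7·715·7 + 1·1287·3 = 42856.
42856 mod 6435 = 4246.

4246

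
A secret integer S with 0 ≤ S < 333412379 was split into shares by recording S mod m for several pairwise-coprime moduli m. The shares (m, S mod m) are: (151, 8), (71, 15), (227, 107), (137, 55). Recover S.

92777277

The moduli are pairwise coprime; N = 151·71·227·137 = 333412379.
N/151 = 2208029; 2208029 ≡ 107 (mod 151); 107·24 ≡ 1, so inverse 24.
N/71 = 4695949; 4695949 ≡ 9 (mod 71); 9·8 ≡ 1, so inverse 8.
N/227 = 1468777; 1468777 ≡ 87 (mod 227); 87·167 ≡ 1, so inverse 167.
N/137 = 2433667; 2433667 ≡ 136 (mod 137); 136·136 ≡ 1, so inverse 136.
S ≡ 8·2208029·24 + 15·4695949·8 + 107·1468777·167 + 55·2433667·136 = 45436860821.
45436860821 mod 333412379 = 92777277.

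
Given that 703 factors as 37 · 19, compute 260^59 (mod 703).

Mod 37: 260 ≡ 1; by Fermat, exponent reduces to 59 mod 36 = 23; 1^23 ≡ 1 (mod 37).
Mod 19: 260 ≡ 13; by Fermat, exponent reduces to 59 mod 18 = 5; 13^5 ≡ 14 (mod 19).
Combine by CRT: x ≡ 1 (mod 37), x ≡ 14 (mod 19) ⇒ x ≡ 223 (mod 703).

223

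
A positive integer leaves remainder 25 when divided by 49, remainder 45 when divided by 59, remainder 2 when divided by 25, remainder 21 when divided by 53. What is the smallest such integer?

2529552

From k ≡ 25 (mod 49) write k = 25 + 49t. Substituting into k ≡ 45 (mod 59) gives 49t ≡ 20 (mod 59), and since 49⁻¹ ≡ 53 (mod 59), t ≡ 57. Hence k ≡ 25 + 49·57 = 2818 (mod 2891).
From k ≡ 2818 (mod 2891) write k = 2818 + 2891t. Substituting into k ≡ 2 (mod 25) gives 2891t ≡ 9 (mod 25), and since 16⁻¹ ≡ 11 (mod 25), t ≡ 24. Hence k ≡ 2818 + 2891·24 = 72202 (mod 72275).
From k ≡ 72202 (mod 72275) write k = 72202 + 72275t. Substituting into k ≡ 21 (mod 53) gives 72275t ≡ 5 (mod 53), and since 36⁻¹ ≡ 28 (mod 53), t ≡ 34. Hence k ≡ 72202 + 72275·34 = 2529552 (mod 3830575).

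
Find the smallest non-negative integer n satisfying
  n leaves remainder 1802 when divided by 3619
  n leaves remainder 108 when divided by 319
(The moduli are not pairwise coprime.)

9040

Combine the congruences pairwise.
gcd(3619, 319) = 11 and 11 | (108 − 1802), so the pair is consistent; merging gives n ≡ 9040 (mod 104951), where 104951 = lcm(3619, 319).
The solution is unique modulo lcm(3619, 319) = 104951.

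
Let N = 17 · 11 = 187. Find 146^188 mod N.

Mod 17: 146 ≡ 10; by Fermat, exponent reduces to 188 mod 16 = 12; 10^12 ≡ 13 (mod 17).
Mod 11: 146 ≡ 3; by Fermat, exponent reduces to 188 mod 10 = 8; 3^8 ≡ 5 (mod 11).
Combine by CRT: x ≡ 13 (mod 17), x ≡ 5 (mod 11) ⇒ x ≡ 115 (mod 187).

115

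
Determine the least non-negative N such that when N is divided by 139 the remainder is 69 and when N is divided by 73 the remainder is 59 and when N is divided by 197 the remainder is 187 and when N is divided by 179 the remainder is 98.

Combine the congruences pairwise.
From N ≡ 69 (mod 139) write N = 69 + 139t. Substituting into N ≡ 59 (mod 73) gives 139t ≡ 63 (mod 73), and since 66⁻¹ ≡ 52 (mod 73), t ≡ 64. Hence N ≡ 69 + 139·64 = 8965 (mod 10147).
From N ≡ 8965 (mod 10147) write N = 8965 + 10147t. Substituting into N ≡ 187 (mod 197) gives 10147t ≡ 87 (mod 197), and since 100⁻¹ ≡ 132 (mod 197), t ≡ 58. Hence N ≡ 8965 + 10147·58 = 597491 (mod 1998959).
From N ≡ 597491 (mod 1998959) write N = 597491 + 1998959t. Substituting into N ≡ 98 (mod 179) gives 1998959t ≡ 109 (mod 179), and since 66⁻¹ ≡ 19 (mod 179), t ≡ 102. Hence N ≡ 597491 + 1998959·102 = 204491309 (mod 357813661).

204491309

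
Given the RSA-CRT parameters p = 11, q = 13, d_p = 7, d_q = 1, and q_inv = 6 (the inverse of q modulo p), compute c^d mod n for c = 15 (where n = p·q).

m₁ = c^(d_p) mod p: c ≡ 4 (mod 11), and 4^7 mod 11 = 5.
m₂ = c^(d_q) mod q: c ≡ 2 (mod 13), and 2^1 mod 13 = 2.
h = q_inv·(m₁ − m₂) mod p = 6·(5 − 2) mod 11 = 7.
m = m₂ + h·q = 2 + 7·13 = 93.

93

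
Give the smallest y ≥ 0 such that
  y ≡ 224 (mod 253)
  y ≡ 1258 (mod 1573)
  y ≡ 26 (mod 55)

gcd(253, 1573) = 11 and 11 | (1258 − 224), so the pair is consistent; merging gives y ≡ 29572 (mod 36179), where 36179 = lcm(253, 1573).
gcd(36179, 55) = 11 and 11 | (26 − 29572), so the pair is consistent; merging gives y ≡ 65751 (mod 180895), where 180895 = lcm(36179, 55).
The solution is unique modulo lcm(253, 1573, 55) = 180895.

65751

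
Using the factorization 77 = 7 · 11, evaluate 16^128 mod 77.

4

Mod 7: 16 ≡ 2; by Fermat, exponent reduces to 128 mod 6 = 2; 2^2 ≡ 4 (mod 7).
Mod 11: 16 ≡ 5; by Fermat, exponent reduces to 128 mod 10 = 8; 5^8 ≡ 4 (mod 11).
Combine by CRT: x ≡ 4 (mod 7), x ≡ 4 (mod 11) ⇒ x ≡ 4 (mod 77).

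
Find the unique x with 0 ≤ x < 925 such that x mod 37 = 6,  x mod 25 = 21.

Combine the congruences pairwise.
From x ≡ 6 (mod 37) write x = 6 + 37t. Substituting into x ≡ 21 (mod 25) gives 37t ≡ 15 (mod 25), and since 12⁻¹ ≡ 23 (mod 25), t ≡ 20. Hence x ≡ 6 + 37·20 = 746 (mod 925).

746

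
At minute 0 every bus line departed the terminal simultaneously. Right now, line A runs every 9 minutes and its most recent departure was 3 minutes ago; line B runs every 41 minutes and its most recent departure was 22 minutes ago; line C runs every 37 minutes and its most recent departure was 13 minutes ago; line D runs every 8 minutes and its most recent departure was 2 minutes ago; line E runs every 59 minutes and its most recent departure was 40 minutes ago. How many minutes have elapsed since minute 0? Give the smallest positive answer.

From t ≡ 3 (mod 9) write t = 3 + 9s. Substituting into t ≡ 22 (mod 41) gives 9s ≡ 19 (mod 41), and since 9⁻¹ ≡ 32 (mod 41), s ≡ 34. Hence t ≡ 3 + 9·34 = 309 (mod 369).
From t ≡ 309 (mod 369) write t = 309 + 369s. Substituting into t ≡ 13 (mod 37) gives 369s ≡ 0 (mod 37), and since 36⁻¹ ≡ 36 (mod 37), s ≡ 0. Hence t ≡ 309 + 369·0 = 309 (mod 13653).
From t ≡ 309 (mod 13653) write t = 309 + 13653s. Substituting into t ≡ 2 (mod 8) gives 13653s ≡ 5 (mod 8), and since 5⁻¹ ≡ 5 (mod 8), s ≡ 1. Hence t ≡ 309 + 13653·1 = 13962 (mod 109224).
From t ≡ 13962 (mod 109224) write t = 13962 + 109224s. Substituting into t ≡ 40 (mod 59) gives 109224s ≡ 2 (mod 59), and since 15⁻¹ ≡ 4 (mod 59), s ≡ 8. Hence t ≡ 13962 + 109224·8 = 887754 (mod 6444216).

887754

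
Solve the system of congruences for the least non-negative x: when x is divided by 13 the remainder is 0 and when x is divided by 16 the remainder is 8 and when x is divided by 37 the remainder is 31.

The moduli are pairwise coprime; N = 13·16·37 = 7696.
N/13 = 592; 592 ≡ 7 (mod 13); 7·2 ≡ 1, so inverse 2.
N/16 = 481; 481 ≡ 1 (mod 16), inverse 1.
N/37 = 208; 208 ≡ 23 (mod 37); 23·29 ≡ 1, so inverse 29.
x ≡ 0·592·2 + 8·481·1 + 31·208·29 = 190840.
190840 mod 7696 = 6136.

6136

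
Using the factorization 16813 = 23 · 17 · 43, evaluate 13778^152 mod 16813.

14859

Mod 23: 13778 ≡ 1; by Fermat, exponent reduces to 152 mod 22 = 20; 1^20 ≡ 1 (mod 23).
Mod 17: 13778 ≡ 8; by Fermat, exponent reduces to 152 mod 16 = 8; 8^8 ≡ 1 (mod 17).
Mod 43: 13778 ≡ 18; by Fermat, exponent reduces to 152 mod 42 = 26; 18^26 ≡ 24 (mod 43).
Combine by CRT: x ≡ 1 (mod 23), x ≡ 1 (mod 17), x ≡ 24 (mod 43) ⇒ x ≡ 14859 (mod 16813).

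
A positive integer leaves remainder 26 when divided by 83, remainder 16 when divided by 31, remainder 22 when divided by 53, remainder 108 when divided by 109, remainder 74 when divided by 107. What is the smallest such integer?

949529737

From k ≡ 26 (mod 83) write k = 26 + 83t. Substituting into k ≡ 16 (mod 31) gives 83t ≡ 21 (mod 31), and since 21⁻¹ ≡ 3 (mod 31), t ≡ 1. Hence k ≡ 26 + 83·1 = 109 (mod 2573).
From k ≡ 109 (mod 2573) write k = 109 + 2573t. Substituting into k ≡ 22 (mod 53) gives 2573t ≡ 19 (mod 53), and since 29⁻¹ ≡ 11 (mod 53), t ≡ 50. Hence k ≡ 109 + 2573·50 = 128759 (mod 136369).
From k ≡ 128759 (mod 136369) write k = 128759 + 136369t. Substituting into k ≡ 108 (mod 109) gives 136369t ≡ 78 (mod 109), and since 10⁻¹ ≡ 11 (mod 109), t ≡ 95. Hence k ≡ 128759 + 136369·95 = 13083814 (mod 14864221).
From k ≡ 13083814 (mod 14864221) write k = 13083814 + 14864221t. Substituting into k ≡ 74 (mod 107) gives 14864221t ≡ 6 (mod 107), and since 102⁻¹ ≡ 64 (mod 107), t ≡ 63. Hence k ≡ 13083814 + 14864221·63 = 949529737 (mod 1590471647).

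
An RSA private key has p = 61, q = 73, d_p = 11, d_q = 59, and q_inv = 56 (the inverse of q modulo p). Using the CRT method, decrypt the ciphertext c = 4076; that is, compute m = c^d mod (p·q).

m₁ = c^(d_p) mod p: c ≡ 50 (mod 61), and 50^11 mod 61 = 11.
m₂ = c^(d_q) mod q: c ≡ 61 (mod 73), and 61^59 mod 73 = 48.
h = q_inv·(m₁ − m₂) mod p = 56·(11 − 48) mod 61 = 2.
m = m₂ + h·q = 48 + 2·73 = 194.

194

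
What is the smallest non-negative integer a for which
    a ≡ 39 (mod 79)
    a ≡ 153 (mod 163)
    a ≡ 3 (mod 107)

269429

The moduli are pairwise coprime; N = 79·163·107 = 1377839.
N/79 = 17441; 17441 ≡ 61 (mod 79); 61·57 ≡ 1, so inverse 57.
N/163 = 8453; 8453 ≡ 140 (mod 163); 140·85 ≡ 1, so inverse 85.
N/107 = 12877; 12877 ≡ 37 (mod 107); 37·81 ≡ 1, so inverse 81.
a ≡ 39·17441·57 + 153·8453·85 + 3·12877·81 = 151831719.
151831719 mod 1377839 = 269429.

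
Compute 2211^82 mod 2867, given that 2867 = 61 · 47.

Mod 61: 2211 ≡ 15; by Fermat, exponent reduces to 82 mod 60 = 22; 15^22 ≡ 22 (mod 61).
Mod 47: 2211 ≡ 2; by Fermat, exponent reduces to 82 mod 46 = 36; 2^36 ≡ 14 (mod 47).
Combine by CRT: x ≡ 22 (mod 61), x ≡ 14 (mod 47) ⇒ x ≡ 2035 (mod 2867).

2035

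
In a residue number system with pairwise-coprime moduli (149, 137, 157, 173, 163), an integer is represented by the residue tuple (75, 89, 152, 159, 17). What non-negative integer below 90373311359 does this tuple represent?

Combine the congruences pairwise.
From x ≡ 75 (mod 149) write x = 75 + 149t. Substituting into x ≡ 89 (mod 137) gives 149t ≡ 14 (mod 137), and since 12⁻¹ ≡ 80 (mod 137), t ≡ 24. Hence x ≡ 75 + 149·24 = 3651 (mod 20413).
From x ≡ 3651 (mod 20413) write x = 3651 + 20413t. Substituting into x ≡ 152 (mod 157) gives 20413t ≡ 112 (mod 157), and since 3⁻¹ ≡ 105 (mod 157), t ≡ 142. Hence x ≡ 3651 + 20413·142 = 2902297 (mod 3204841).
From x ≡ 2902297 (mod 3204841) write x = 2902297 + 3204841t. Substituting into x ≡ 159 (mod 173) gives 3204841t ≡ 110 (mod 173), and since 16⁻¹ ≡ 119 (mod 173), t ≡ 115. Hence x ≡ 2902297 + 3204841·115 = 371459012 (mod 554437493).
From x ≡ 371459012 (mod 554437493) write x = 371459012 + 554437493t. Substituting into x ≡ 17 (mod 163) gives 554437493t ≡ 75 (mod 163), and since 2⁻¹ ≡ 82 (mod 163), t ≡ 119. Hence x ≡ 371459012 + 554437493·119 = 66349520679 (mod 90373311359).

66349520679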